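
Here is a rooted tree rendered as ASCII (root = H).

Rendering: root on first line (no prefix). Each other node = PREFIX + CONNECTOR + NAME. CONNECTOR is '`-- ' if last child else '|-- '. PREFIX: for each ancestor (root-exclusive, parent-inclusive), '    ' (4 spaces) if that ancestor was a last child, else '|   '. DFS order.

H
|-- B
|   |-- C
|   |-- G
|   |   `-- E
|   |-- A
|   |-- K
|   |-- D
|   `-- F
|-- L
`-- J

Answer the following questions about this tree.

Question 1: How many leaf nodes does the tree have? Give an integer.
Leaves (nodes with no children): A, C, D, E, F, J, K, L

Answer: 8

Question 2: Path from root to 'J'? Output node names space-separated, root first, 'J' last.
Walk down from root: H -> J

Answer: H J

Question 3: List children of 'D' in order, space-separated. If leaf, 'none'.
Answer: none

Derivation:
Node D's children (from adjacency): (leaf)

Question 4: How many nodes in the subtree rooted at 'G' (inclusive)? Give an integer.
Subtree rooted at G contains: E, G
Count = 2

Answer: 2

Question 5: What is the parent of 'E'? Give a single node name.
Answer: G

Derivation:
Scan adjacency: E appears as child of G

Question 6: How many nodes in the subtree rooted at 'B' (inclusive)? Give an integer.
Subtree rooted at B contains: A, B, C, D, E, F, G, K
Count = 8

Answer: 8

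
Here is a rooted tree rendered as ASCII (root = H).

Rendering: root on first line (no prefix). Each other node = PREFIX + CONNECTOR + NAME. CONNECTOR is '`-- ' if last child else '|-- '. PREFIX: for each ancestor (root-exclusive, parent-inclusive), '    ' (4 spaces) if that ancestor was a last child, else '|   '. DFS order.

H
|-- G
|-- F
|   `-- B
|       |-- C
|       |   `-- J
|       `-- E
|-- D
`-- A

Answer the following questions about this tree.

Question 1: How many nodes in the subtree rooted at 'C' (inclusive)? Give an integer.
Answer: 2

Derivation:
Subtree rooted at C contains: C, J
Count = 2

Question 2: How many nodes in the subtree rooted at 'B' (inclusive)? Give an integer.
Answer: 4

Derivation:
Subtree rooted at B contains: B, C, E, J
Count = 4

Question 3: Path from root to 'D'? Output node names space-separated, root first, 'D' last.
Answer: H D

Derivation:
Walk down from root: H -> D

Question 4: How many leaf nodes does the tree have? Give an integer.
Answer: 5

Derivation:
Leaves (nodes with no children): A, D, E, G, J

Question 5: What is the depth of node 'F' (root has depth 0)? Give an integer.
Path from root to F: H -> F
Depth = number of edges = 1

Answer: 1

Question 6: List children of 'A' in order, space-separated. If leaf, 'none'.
Answer: none

Derivation:
Node A's children (from adjacency): (leaf)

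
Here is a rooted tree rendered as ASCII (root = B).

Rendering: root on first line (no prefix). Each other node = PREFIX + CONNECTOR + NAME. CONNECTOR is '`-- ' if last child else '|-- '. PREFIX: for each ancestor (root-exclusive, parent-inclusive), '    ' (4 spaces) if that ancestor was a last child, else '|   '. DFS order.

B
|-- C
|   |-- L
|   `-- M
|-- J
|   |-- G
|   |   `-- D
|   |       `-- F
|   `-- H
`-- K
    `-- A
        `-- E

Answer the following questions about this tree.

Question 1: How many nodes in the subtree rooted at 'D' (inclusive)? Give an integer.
Answer: 2

Derivation:
Subtree rooted at D contains: D, F
Count = 2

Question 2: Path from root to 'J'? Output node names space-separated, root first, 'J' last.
Walk down from root: B -> J

Answer: B J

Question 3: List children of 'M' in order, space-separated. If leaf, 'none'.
Answer: none

Derivation:
Node M's children (from adjacency): (leaf)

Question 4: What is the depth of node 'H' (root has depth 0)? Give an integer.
Path from root to H: B -> J -> H
Depth = number of edges = 2

Answer: 2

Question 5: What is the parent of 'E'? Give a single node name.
Scan adjacency: E appears as child of A

Answer: A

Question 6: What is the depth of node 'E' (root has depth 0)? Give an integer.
Path from root to E: B -> K -> A -> E
Depth = number of edges = 3

Answer: 3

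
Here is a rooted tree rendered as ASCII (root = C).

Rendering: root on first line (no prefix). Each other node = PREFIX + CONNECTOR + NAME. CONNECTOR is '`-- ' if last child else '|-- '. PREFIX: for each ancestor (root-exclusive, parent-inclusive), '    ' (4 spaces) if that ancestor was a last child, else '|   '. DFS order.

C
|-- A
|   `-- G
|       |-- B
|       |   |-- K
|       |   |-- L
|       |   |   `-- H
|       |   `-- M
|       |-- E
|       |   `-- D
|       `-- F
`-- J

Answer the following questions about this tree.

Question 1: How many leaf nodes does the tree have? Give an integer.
Answer: 6

Derivation:
Leaves (nodes with no children): D, F, H, J, K, M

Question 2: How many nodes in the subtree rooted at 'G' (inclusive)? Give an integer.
Answer: 9

Derivation:
Subtree rooted at G contains: B, D, E, F, G, H, K, L, M
Count = 9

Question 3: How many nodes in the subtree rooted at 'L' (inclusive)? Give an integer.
Answer: 2

Derivation:
Subtree rooted at L contains: H, L
Count = 2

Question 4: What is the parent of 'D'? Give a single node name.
Answer: E

Derivation:
Scan adjacency: D appears as child of E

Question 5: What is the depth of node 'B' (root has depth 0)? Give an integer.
Answer: 3

Derivation:
Path from root to B: C -> A -> G -> B
Depth = number of edges = 3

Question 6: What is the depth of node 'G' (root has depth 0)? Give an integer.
Answer: 2

Derivation:
Path from root to G: C -> A -> G
Depth = number of edges = 2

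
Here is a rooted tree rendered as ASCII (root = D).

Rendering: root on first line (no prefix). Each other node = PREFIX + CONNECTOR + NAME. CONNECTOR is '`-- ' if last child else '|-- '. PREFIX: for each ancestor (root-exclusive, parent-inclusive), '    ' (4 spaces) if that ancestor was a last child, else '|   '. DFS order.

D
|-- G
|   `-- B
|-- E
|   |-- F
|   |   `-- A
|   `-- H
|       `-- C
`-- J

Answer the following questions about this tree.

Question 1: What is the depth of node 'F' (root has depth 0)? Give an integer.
Answer: 2

Derivation:
Path from root to F: D -> E -> F
Depth = number of edges = 2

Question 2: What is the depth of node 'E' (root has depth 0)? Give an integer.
Path from root to E: D -> E
Depth = number of edges = 1

Answer: 1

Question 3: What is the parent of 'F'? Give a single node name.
Scan adjacency: F appears as child of E

Answer: E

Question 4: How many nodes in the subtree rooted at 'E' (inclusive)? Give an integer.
Subtree rooted at E contains: A, C, E, F, H
Count = 5

Answer: 5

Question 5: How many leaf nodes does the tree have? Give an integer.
Answer: 4

Derivation:
Leaves (nodes with no children): A, B, C, J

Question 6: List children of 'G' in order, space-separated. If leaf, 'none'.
Answer: B

Derivation:
Node G's children (from adjacency): B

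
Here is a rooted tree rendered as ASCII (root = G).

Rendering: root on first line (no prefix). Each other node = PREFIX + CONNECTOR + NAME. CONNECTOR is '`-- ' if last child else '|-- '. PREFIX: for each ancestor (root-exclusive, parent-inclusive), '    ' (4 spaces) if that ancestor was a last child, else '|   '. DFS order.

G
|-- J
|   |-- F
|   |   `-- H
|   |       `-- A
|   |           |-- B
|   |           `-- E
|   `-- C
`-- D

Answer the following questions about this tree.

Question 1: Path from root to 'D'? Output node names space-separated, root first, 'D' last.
Walk down from root: G -> D

Answer: G D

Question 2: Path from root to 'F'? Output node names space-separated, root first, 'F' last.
Answer: G J F

Derivation:
Walk down from root: G -> J -> F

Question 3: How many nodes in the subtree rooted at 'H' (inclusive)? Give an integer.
Answer: 4

Derivation:
Subtree rooted at H contains: A, B, E, H
Count = 4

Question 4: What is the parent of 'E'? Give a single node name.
Answer: A

Derivation:
Scan adjacency: E appears as child of A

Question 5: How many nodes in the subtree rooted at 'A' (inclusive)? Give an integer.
Answer: 3

Derivation:
Subtree rooted at A contains: A, B, E
Count = 3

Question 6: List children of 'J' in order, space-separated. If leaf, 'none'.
Node J's children (from adjacency): F, C

Answer: F C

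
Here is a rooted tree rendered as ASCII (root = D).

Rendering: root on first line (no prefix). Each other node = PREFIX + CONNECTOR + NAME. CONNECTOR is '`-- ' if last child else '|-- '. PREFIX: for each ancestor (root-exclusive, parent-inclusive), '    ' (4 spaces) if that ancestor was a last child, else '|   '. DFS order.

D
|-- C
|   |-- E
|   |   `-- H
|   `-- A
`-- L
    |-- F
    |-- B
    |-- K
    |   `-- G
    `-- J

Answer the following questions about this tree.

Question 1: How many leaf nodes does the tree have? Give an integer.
Leaves (nodes with no children): A, B, F, G, H, J

Answer: 6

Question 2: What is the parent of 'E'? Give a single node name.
Answer: C

Derivation:
Scan adjacency: E appears as child of C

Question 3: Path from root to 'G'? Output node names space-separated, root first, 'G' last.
Answer: D L K G

Derivation:
Walk down from root: D -> L -> K -> G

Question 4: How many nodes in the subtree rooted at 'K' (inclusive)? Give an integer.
Answer: 2

Derivation:
Subtree rooted at K contains: G, K
Count = 2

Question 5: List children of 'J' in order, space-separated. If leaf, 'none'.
Answer: none

Derivation:
Node J's children (from adjacency): (leaf)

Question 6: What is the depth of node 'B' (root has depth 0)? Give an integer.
Answer: 2

Derivation:
Path from root to B: D -> L -> B
Depth = number of edges = 2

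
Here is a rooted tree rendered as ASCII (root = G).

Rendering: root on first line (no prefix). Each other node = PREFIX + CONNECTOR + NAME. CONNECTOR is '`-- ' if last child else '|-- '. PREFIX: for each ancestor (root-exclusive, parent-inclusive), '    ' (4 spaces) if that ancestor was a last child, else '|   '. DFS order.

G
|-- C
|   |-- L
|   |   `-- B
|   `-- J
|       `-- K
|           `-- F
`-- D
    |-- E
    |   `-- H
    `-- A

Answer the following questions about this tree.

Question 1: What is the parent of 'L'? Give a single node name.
Scan adjacency: L appears as child of C

Answer: C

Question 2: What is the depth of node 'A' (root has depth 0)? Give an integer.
Path from root to A: G -> D -> A
Depth = number of edges = 2

Answer: 2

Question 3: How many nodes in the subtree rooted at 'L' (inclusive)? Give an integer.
Subtree rooted at L contains: B, L
Count = 2

Answer: 2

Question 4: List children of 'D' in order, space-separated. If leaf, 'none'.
Answer: E A

Derivation:
Node D's children (from adjacency): E, A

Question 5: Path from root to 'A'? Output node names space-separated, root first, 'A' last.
Answer: G D A

Derivation:
Walk down from root: G -> D -> A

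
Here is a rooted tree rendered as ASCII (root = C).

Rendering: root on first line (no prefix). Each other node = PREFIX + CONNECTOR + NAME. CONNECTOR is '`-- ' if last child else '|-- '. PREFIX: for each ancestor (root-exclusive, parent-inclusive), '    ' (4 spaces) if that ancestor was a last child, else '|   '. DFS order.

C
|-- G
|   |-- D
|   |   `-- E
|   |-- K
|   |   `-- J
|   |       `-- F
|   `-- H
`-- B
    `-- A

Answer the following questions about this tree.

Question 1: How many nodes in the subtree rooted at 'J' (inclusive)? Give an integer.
Answer: 2

Derivation:
Subtree rooted at J contains: F, J
Count = 2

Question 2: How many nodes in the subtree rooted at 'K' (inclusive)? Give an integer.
Subtree rooted at K contains: F, J, K
Count = 3

Answer: 3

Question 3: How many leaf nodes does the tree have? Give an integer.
Leaves (nodes with no children): A, E, F, H

Answer: 4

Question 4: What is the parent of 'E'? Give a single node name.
Scan adjacency: E appears as child of D

Answer: D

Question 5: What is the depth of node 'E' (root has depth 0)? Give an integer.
Answer: 3

Derivation:
Path from root to E: C -> G -> D -> E
Depth = number of edges = 3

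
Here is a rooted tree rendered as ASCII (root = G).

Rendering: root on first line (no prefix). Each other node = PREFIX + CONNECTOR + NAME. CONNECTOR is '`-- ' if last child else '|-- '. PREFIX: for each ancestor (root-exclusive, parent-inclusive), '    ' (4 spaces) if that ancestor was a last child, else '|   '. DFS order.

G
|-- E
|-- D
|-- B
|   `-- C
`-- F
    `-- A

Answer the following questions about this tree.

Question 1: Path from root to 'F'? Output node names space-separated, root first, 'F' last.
Walk down from root: G -> F

Answer: G F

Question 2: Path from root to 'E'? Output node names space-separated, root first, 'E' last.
Answer: G E

Derivation:
Walk down from root: G -> E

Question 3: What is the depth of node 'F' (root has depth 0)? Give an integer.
Path from root to F: G -> F
Depth = number of edges = 1

Answer: 1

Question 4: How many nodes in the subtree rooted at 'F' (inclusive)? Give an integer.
Answer: 2

Derivation:
Subtree rooted at F contains: A, F
Count = 2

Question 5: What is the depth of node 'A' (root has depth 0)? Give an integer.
Path from root to A: G -> F -> A
Depth = number of edges = 2

Answer: 2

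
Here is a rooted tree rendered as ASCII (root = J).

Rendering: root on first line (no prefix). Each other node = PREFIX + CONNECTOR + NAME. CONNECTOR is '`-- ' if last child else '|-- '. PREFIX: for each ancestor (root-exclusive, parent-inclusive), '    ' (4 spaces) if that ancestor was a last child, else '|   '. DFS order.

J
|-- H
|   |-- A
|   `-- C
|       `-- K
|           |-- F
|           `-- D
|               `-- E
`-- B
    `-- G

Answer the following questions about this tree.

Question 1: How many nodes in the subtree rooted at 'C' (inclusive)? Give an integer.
Answer: 5

Derivation:
Subtree rooted at C contains: C, D, E, F, K
Count = 5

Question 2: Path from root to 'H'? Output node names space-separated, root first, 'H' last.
Walk down from root: J -> H

Answer: J H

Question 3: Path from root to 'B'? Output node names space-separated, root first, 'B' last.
Walk down from root: J -> B

Answer: J B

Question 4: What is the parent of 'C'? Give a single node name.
Scan adjacency: C appears as child of H

Answer: H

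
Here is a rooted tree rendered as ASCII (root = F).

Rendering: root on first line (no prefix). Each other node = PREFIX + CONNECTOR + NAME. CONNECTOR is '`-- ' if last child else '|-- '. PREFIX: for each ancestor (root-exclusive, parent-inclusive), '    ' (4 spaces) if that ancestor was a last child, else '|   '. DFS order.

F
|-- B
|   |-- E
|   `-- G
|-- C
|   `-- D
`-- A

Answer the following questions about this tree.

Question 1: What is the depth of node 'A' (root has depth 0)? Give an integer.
Path from root to A: F -> A
Depth = number of edges = 1

Answer: 1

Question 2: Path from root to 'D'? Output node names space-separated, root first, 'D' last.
Answer: F C D

Derivation:
Walk down from root: F -> C -> D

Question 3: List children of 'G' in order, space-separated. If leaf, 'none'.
Answer: none

Derivation:
Node G's children (from adjacency): (leaf)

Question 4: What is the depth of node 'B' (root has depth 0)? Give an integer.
Path from root to B: F -> B
Depth = number of edges = 1

Answer: 1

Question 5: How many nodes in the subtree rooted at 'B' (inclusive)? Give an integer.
Answer: 3

Derivation:
Subtree rooted at B contains: B, E, G
Count = 3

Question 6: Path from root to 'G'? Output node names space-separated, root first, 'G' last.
Walk down from root: F -> B -> G

Answer: F B G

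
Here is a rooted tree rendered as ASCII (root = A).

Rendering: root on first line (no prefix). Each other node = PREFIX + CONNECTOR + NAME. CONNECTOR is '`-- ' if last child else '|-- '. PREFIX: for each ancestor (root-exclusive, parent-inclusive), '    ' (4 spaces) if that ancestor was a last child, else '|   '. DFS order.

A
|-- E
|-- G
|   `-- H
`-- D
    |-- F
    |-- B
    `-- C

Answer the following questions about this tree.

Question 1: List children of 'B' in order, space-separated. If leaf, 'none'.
Node B's children (from adjacency): (leaf)

Answer: none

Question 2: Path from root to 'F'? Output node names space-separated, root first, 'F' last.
Walk down from root: A -> D -> F

Answer: A D F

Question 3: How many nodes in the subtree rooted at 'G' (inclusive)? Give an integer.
Subtree rooted at G contains: G, H
Count = 2

Answer: 2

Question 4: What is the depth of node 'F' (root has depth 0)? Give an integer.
Path from root to F: A -> D -> F
Depth = number of edges = 2

Answer: 2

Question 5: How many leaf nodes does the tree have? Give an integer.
Leaves (nodes with no children): B, C, E, F, H

Answer: 5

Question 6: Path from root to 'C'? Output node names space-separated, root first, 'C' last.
Answer: A D C

Derivation:
Walk down from root: A -> D -> C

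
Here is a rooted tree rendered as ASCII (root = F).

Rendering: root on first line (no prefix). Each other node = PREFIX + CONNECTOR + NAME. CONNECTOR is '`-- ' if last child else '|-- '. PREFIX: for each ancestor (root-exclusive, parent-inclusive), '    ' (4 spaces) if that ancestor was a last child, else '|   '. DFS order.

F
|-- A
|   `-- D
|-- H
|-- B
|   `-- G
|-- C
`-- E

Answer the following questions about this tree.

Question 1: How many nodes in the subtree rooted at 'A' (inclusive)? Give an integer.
Subtree rooted at A contains: A, D
Count = 2

Answer: 2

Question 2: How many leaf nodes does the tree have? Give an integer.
Answer: 5

Derivation:
Leaves (nodes with no children): C, D, E, G, H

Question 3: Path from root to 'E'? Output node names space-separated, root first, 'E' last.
Walk down from root: F -> E

Answer: F E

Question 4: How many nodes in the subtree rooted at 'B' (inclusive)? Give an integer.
Subtree rooted at B contains: B, G
Count = 2

Answer: 2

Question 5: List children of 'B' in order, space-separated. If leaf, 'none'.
Answer: G

Derivation:
Node B's children (from adjacency): G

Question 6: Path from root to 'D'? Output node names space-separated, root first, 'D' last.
Walk down from root: F -> A -> D

Answer: F A D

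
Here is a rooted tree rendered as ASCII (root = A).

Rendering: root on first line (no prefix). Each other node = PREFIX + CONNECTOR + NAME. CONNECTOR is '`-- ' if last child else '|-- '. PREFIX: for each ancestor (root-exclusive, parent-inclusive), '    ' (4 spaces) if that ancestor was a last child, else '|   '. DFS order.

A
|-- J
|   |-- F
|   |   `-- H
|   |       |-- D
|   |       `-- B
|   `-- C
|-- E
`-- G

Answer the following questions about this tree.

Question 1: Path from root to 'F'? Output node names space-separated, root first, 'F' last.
Answer: A J F

Derivation:
Walk down from root: A -> J -> F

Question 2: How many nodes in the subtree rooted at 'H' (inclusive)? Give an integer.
Answer: 3

Derivation:
Subtree rooted at H contains: B, D, H
Count = 3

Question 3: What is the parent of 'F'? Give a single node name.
Answer: J

Derivation:
Scan adjacency: F appears as child of J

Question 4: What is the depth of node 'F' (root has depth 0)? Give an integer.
Path from root to F: A -> J -> F
Depth = number of edges = 2

Answer: 2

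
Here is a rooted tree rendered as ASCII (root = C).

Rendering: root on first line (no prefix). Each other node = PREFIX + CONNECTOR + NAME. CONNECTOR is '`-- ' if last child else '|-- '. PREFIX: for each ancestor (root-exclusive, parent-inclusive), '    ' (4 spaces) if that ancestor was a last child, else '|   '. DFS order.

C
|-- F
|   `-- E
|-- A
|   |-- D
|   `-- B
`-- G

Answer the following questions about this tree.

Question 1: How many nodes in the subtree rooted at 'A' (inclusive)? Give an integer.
Subtree rooted at A contains: A, B, D
Count = 3

Answer: 3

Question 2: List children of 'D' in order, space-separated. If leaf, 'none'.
Node D's children (from adjacency): (leaf)

Answer: none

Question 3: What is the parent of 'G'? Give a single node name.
Answer: C

Derivation:
Scan adjacency: G appears as child of C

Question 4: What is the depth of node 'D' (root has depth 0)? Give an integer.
Path from root to D: C -> A -> D
Depth = number of edges = 2

Answer: 2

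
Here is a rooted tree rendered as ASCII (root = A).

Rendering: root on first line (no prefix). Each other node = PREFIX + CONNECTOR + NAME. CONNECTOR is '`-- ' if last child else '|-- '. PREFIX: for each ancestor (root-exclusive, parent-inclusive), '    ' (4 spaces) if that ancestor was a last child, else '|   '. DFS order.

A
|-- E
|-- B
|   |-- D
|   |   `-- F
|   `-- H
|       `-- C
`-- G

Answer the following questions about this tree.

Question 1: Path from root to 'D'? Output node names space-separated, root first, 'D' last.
Walk down from root: A -> B -> D

Answer: A B D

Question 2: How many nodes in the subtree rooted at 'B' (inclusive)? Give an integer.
Subtree rooted at B contains: B, C, D, F, H
Count = 5

Answer: 5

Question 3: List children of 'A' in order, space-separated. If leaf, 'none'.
Node A's children (from adjacency): E, B, G

Answer: E B G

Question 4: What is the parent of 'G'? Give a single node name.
Scan adjacency: G appears as child of A

Answer: A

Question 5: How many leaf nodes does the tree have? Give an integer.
Answer: 4

Derivation:
Leaves (nodes with no children): C, E, F, G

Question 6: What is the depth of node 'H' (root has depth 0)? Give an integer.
Path from root to H: A -> B -> H
Depth = number of edges = 2

Answer: 2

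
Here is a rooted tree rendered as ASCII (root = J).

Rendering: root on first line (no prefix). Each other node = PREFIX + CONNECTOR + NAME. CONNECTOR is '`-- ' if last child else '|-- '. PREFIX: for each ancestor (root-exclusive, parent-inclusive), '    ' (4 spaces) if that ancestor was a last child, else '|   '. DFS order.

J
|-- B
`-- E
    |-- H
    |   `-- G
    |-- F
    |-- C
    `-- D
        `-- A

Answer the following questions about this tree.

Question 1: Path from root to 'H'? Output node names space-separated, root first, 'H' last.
Walk down from root: J -> E -> H

Answer: J E H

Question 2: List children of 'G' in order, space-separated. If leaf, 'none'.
Node G's children (from adjacency): (leaf)

Answer: none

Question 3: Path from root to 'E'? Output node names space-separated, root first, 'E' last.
Walk down from root: J -> E

Answer: J E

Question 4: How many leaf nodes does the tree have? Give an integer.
Answer: 5

Derivation:
Leaves (nodes with no children): A, B, C, F, G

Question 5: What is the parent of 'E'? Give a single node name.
Scan adjacency: E appears as child of J

Answer: J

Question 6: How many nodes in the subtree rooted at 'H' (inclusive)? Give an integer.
Answer: 2

Derivation:
Subtree rooted at H contains: G, H
Count = 2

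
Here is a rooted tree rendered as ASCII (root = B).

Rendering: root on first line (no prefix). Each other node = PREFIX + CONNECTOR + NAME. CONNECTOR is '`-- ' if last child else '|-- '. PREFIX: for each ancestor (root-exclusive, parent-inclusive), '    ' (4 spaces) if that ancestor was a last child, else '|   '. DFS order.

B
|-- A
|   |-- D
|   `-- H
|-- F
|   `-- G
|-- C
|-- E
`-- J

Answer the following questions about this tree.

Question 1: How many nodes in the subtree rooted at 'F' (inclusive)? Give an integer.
Answer: 2

Derivation:
Subtree rooted at F contains: F, G
Count = 2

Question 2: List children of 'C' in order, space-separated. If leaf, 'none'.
Answer: none

Derivation:
Node C's children (from adjacency): (leaf)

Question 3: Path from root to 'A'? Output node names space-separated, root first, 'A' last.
Answer: B A

Derivation:
Walk down from root: B -> A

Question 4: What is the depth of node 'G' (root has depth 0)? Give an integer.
Answer: 2

Derivation:
Path from root to G: B -> F -> G
Depth = number of edges = 2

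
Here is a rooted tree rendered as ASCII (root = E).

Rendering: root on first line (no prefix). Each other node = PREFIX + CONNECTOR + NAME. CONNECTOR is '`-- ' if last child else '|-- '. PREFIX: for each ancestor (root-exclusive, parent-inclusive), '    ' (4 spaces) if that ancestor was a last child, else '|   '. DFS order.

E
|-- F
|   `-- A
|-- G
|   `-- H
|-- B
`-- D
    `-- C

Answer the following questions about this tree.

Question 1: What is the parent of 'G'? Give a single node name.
Answer: E

Derivation:
Scan adjacency: G appears as child of E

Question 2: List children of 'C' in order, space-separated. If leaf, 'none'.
Node C's children (from adjacency): (leaf)

Answer: none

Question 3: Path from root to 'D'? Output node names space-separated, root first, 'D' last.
Answer: E D

Derivation:
Walk down from root: E -> D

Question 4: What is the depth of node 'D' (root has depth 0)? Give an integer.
Path from root to D: E -> D
Depth = number of edges = 1

Answer: 1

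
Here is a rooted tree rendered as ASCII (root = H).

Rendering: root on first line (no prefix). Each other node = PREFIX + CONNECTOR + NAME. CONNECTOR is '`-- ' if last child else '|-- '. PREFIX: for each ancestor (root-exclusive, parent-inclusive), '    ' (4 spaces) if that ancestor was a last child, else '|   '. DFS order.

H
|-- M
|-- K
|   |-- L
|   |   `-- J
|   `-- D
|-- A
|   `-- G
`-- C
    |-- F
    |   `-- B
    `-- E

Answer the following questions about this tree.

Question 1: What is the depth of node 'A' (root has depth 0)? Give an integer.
Answer: 1

Derivation:
Path from root to A: H -> A
Depth = number of edges = 1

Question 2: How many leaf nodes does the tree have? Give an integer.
Answer: 6

Derivation:
Leaves (nodes with no children): B, D, E, G, J, M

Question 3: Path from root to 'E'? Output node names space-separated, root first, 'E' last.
Answer: H C E

Derivation:
Walk down from root: H -> C -> E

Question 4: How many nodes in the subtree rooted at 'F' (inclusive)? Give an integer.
Answer: 2

Derivation:
Subtree rooted at F contains: B, F
Count = 2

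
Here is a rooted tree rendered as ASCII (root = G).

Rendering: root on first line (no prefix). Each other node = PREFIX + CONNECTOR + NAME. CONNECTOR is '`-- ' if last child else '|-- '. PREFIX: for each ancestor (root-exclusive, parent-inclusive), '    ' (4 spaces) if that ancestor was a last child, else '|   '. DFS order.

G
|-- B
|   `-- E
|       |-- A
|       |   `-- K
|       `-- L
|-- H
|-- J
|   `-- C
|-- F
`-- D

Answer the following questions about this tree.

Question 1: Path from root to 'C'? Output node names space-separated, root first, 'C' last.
Walk down from root: G -> J -> C

Answer: G J C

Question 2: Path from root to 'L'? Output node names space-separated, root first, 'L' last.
Answer: G B E L

Derivation:
Walk down from root: G -> B -> E -> L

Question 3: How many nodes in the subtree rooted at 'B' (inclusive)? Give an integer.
Answer: 5

Derivation:
Subtree rooted at B contains: A, B, E, K, L
Count = 5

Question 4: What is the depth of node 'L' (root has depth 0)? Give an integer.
Path from root to L: G -> B -> E -> L
Depth = number of edges = 3

Answer: 3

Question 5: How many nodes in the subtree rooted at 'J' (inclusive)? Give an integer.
Answer: 2

Derivation:
Subtree rooted at J contains: C, J
Count = 2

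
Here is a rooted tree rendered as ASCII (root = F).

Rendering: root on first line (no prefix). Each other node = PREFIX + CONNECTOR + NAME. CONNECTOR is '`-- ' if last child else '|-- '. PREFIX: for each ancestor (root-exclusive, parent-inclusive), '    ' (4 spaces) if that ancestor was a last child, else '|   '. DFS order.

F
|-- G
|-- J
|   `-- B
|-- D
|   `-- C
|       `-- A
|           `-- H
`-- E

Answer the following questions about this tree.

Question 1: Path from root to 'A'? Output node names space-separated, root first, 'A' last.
Walk down from root: F -> D -> C -> A

Answer: F D C A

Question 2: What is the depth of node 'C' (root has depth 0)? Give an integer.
Path from root to C: F -> D -> C
Depth = number of edges = 2

Answer: 2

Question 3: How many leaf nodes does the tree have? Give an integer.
Leaves (nodes with no children): B, E, G, H

Answer: 4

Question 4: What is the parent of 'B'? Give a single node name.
Scan adjacency: B appears as child of J

Answer: J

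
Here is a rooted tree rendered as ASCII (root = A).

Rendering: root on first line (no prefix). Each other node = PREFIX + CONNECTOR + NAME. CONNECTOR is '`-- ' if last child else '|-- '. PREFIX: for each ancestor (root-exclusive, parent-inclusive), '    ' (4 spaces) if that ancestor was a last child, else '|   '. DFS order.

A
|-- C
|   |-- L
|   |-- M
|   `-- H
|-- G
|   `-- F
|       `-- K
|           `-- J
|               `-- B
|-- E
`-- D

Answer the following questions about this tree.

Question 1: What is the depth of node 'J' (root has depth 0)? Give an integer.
Path from root to J: A -> G -> F -> K -> J
Depth = number of edges = 4

Answer: 4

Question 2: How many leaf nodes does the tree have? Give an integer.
Leaves (nodes with no children): B, D, E, H, L, M

Answer: 6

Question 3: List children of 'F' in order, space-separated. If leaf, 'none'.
Node F's children (from adjacency): K

Answer: K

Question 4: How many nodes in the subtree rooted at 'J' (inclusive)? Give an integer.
Subtree rooted at J contains: B, J
Count = 2

Answer: 2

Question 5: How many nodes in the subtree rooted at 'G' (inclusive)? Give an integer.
Subtree rooted at G contains: B, F, G, J, K
Count = 5

Answer: 5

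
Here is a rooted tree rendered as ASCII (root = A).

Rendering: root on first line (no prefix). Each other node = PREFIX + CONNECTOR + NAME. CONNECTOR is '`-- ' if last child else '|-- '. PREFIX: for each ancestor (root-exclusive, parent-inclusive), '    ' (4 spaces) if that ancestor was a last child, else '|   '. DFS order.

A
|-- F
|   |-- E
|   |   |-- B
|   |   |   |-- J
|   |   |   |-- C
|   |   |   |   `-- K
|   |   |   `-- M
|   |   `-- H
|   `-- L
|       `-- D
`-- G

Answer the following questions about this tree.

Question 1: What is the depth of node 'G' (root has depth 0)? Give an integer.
Answer: 1

Derivation:
Path from root to G: A -> G
Depth = number of edges = 1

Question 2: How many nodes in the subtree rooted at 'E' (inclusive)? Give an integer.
Answer: 7

Derivation:
Subtree rooted at E contains: B, C, E, H, J, K, M
Count = 7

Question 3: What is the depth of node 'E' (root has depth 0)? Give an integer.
Answer: 2

Derivation:
Path from root to E: A -> F -> E
Depth = number of edges = 2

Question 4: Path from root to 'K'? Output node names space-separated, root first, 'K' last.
Walk down from root: A -> F -> E -> B -> C -> K

Answer: A F E B C K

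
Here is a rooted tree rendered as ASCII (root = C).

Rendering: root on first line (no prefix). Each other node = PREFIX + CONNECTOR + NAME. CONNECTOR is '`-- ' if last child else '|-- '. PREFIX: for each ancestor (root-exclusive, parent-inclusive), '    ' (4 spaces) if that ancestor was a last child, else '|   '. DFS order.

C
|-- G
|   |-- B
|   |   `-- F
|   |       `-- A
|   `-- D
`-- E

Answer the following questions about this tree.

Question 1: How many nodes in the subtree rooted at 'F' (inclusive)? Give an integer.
Subtree rooted at F contains: A, F
Count = 2

Answer: 2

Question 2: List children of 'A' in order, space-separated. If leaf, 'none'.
Answer: none

Derivation:
Node A's children (from adjacency): (leaf)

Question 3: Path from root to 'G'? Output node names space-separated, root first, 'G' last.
Answer: C G

Derivation:
Walk down from root: C -> G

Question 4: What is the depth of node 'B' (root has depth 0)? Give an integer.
Path from root to B: C -> G -> B
Depth = number of edges = 2

Answer: 2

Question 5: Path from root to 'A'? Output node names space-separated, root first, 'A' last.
Answer: C G B F A

Derivation:
Walk down from root: C -> G -> B -> F -> A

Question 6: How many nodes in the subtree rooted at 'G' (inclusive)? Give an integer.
Answer: 5

Derivation:
Subtree rooted at G contains: A, B, D, F, G
Count = 5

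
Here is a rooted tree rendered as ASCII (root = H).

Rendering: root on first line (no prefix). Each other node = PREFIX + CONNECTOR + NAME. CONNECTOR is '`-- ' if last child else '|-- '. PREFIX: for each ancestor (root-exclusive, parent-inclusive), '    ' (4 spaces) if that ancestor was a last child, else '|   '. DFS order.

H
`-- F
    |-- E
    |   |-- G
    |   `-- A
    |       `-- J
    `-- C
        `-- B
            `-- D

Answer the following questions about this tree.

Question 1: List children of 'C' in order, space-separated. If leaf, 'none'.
Node C's children (from adjacency): B

Answer: B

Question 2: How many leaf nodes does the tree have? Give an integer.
Answer: 3

Derivation:
Leaves (nodes with no children): D, G, J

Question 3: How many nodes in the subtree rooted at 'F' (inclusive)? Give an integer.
Answer: 8

Derivation:
Subtree rooted at F contains: A, B, C, D, E, F, G, J
Count = 8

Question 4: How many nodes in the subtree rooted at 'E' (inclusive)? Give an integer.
Subtree rooted at E contains: A, E, G, J
Count = 4

Answer: 4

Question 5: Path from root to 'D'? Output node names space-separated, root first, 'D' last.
Walk down from root: H -> F -> C -> B -> D

Answer: H F C B D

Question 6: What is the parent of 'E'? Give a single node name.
Scan adjacency: E appears as child of F

Answer: F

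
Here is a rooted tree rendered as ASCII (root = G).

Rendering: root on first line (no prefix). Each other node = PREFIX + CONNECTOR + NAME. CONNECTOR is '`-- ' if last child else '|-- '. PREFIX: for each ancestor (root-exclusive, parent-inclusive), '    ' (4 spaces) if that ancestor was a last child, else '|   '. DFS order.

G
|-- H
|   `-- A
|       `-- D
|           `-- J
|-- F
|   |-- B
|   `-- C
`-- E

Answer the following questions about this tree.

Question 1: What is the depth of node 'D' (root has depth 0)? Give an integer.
Path from root to D: G -> H -> A -> D
Depth = number of edges = 3

Answer: 3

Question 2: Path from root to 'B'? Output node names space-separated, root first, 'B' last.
Answer: G F B

Derivation:
Walk down from root: G -> F -> B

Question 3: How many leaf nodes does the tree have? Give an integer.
Leaves (nodes with no children): B, C, E, J

Answer: 4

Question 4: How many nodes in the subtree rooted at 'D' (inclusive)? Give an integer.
Answer: 2

Derivation:
Subtree rooted at D contains: D, J
Count = 2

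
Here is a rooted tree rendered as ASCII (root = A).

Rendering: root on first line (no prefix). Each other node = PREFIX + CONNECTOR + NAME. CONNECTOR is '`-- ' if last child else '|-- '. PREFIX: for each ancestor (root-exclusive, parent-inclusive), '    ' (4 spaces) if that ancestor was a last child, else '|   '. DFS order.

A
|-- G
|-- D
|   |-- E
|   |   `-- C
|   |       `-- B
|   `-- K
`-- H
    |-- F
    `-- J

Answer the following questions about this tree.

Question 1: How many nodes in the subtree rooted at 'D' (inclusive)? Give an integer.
Subtree rooted at D contains: B, C, D, E, K
Count = 5

Answer: 5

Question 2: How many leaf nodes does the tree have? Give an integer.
Answer: 5

Derivation:
Leaves (nodes with no children): B, F, G, J, K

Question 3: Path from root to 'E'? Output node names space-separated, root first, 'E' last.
Answer: A D E

Derivation:
Walk down from root: A -> D -> E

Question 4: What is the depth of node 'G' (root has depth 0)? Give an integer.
Answer: 1

Derivation:
Path from root to G: A -> G
Depth = number of edges = 1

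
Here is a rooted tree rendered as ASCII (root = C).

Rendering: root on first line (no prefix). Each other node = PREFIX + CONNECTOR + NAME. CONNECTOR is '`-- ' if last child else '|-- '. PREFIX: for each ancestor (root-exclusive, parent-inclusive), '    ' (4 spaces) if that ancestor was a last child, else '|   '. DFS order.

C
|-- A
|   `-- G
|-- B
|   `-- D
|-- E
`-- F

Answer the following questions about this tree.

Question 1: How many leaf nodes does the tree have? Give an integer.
Answer: 4

Derivation:
Leaves (nodes with no children): D, E, F, G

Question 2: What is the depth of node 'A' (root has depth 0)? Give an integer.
Path from root to A: C -> A
Depth = number of edges = 1

Answer: 1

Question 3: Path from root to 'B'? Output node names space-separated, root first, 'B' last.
Answer: C B

Derivation:
Walk down from root: C -> B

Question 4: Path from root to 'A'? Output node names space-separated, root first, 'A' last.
Walk down from root: C -> A

Answer: C A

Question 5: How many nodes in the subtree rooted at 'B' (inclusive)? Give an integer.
Subtree rooted at B contains: B, D
Count = 2

Answer: 2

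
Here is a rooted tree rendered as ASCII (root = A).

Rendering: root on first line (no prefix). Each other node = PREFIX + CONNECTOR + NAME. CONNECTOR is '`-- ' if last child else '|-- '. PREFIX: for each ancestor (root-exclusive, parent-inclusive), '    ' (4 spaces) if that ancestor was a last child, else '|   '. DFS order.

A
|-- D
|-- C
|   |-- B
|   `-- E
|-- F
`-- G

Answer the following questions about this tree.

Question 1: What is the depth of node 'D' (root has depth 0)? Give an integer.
Answer: 1

Derivation:
Path from root to D: A -> D
Depth = number of edges = 1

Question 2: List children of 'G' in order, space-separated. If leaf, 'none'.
Node G's children (from adjacency): (leaf)

Answer: none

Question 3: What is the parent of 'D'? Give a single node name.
Answer: A

Derivation:
Scan adjacency: D appears as child of A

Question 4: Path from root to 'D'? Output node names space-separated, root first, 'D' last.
Answer: A D

Derivation:
Walk down from root: A -> D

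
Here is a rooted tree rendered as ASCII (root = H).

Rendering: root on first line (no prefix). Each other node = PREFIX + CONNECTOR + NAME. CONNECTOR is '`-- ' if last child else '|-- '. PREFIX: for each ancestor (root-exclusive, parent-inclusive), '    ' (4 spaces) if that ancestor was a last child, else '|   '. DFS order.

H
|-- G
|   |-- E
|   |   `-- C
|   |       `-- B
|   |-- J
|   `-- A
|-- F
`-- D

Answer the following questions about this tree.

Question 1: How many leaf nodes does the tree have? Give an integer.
Answer: 5

Derivation:
Leaves (nodes with no children): A, B, D, F, J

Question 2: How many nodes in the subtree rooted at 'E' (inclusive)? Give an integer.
Answer: 3

Derivation:
Subtree rooted at E contains: B, C, E
Count = 3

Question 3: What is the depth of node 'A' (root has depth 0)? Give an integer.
Answer: 2

Derivation:
Path from root to A: H -> G -> A
Depth = number of edges = 2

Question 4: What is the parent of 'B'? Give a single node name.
Answer: C

Derivation:
Scan adjacency: B appears as child of C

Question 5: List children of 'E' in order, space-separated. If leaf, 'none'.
Node E's children (from adjacency): C

Answer: C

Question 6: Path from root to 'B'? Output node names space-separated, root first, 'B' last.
Walk down from root: H -> G -> E -> C -> B

Answer: H G E C B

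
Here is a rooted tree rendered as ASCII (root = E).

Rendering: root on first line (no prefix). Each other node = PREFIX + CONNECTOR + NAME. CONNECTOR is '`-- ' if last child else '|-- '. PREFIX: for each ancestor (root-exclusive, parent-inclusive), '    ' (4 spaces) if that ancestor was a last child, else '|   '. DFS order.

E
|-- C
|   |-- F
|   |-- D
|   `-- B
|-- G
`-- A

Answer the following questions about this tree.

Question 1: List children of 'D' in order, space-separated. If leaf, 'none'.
Node D's children (from adjacency): (leaf)

Answer: none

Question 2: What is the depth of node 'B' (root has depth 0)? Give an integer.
Answer: 2

Derivation:
Path from root to B: E -> C -> B
Depth = number of edges = 2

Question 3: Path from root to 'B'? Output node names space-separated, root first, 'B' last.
Walk down from root: E -> C -> B

Answer: E C B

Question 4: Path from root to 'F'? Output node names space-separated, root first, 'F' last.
Answer: E C F

Derivation:
Walk down from root: E -> C -> F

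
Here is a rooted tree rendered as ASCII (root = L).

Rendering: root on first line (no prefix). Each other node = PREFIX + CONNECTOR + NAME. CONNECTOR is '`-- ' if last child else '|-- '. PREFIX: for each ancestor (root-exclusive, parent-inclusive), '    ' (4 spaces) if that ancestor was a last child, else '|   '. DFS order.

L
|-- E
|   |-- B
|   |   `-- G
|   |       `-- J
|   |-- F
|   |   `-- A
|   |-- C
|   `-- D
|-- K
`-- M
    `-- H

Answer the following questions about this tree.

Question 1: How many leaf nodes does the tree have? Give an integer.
Answer: 6

Derivation:
Leaves (nodes with no children): A, C, D, H, J, K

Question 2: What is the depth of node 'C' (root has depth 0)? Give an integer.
Path from root to C: L -> E -> C
Depth = number of edges = 2

Answer: 2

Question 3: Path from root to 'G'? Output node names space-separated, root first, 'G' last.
Walk down from root: L -> E -> B -> G

Answer: L E B G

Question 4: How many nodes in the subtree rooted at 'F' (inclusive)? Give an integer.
Answer: 2

Derivation:
Subtree rooted at F contains: A, F
Count = 2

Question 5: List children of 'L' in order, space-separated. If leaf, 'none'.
Answer: E K M

Derivation:
Node L's children (from adjacency): E, K, M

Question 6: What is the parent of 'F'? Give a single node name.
Scan adjacency: F appears as child of E

Answer: E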